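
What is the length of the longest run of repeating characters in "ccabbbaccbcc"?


Input: "ccabbbaccbcc"
Scanning for longest run:
  Position 1 ('c'): continues run of 'c', length=2
  Position 2 ('a'): new char, reset run to 1
  Position 3 ('b'): new char, reset run to 1
  Position 4 ('b'): continues run of 'b', length=2
  Position 5 ('b'): continues run of 'b', length=3
  Position 6 ('a'): new char, reset run to 1
  Position 7 ('c'): new char, reset run to 1
  Position 8 ('c'): continues run of 'c', length=2
  Position 9 ('b'): new char, reset run to 1
  Position 10 ('c'): new char, reset run to 1
  Position 11 ('c'): continues run of 'c', length=2
Longest run: 'b' with length 3

3


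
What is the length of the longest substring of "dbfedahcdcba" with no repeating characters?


Input: "dbfedahcdcba"
Sliding window (track last position of each char):
  Position 0 ('d'): window [0,0] length 1 -- new best
  Position 1 ('b'): window [0,1] length 2 -- new best
  Position 2 ('f'): window [0,2] length 3 -- new best
  Position 3 ('e'): window [0,3] length 4 -- new best
  Position 4 ('d'): repeat (last at 0), move window start to 1
  Position 4 ('d'): window [1,4] length 4
  Position 5 ('a'): window [1,5] length 5 -- new best
  Position 6 ('h'): window [1,6] length 6 -- new best
  Position 7 ('c'): window [1,7] length 7 -- new best
  Position 8 ('d'): repeat (last at 4), move window start to 5
  Position 8 ('d'): window [5,8] length 4
  Position 9 ('c'): repeat (last at 7), move window start to 8
  Position 9 ('c'): window [8,9] length 2
  Position 10 ('b'): window [8,10] length 3
  Position 11 ('a'): window [8,11] length 4
Longest substring with no repeats: "bfedahc" with length 7

7


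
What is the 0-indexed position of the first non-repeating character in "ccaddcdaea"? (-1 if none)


Input: ccaddcdaea
Character frequencies:
  'a': 3
  'c': 3
  'd': 3
  'e': 1
Scanning left to right for freq == 1:
  Position 0 ('c'): freq=3, skip
  Position 1 ('c'): freq=3, skip
  Position 2 ('a'): freq=3, skip
  Position 3 ('d'): freq=3, skip
  Position 4 ('d'): freq=3, skip
  Position 5 ('c'): freq=3, skip
  Position 6 ('d'): freq=3, skip
  Position 7 ('a'): freq=3, skip
  Position 8 ('e'): unique! => answer = 8

8


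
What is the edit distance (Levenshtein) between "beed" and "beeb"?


Computing edit distance: "beed" -> "beeb"
DP table:
           b    e    e    b
      0    1    2    3    4
  b   1    0    1    2    3
  e   2    1    0    1    2
  e   3    2    1    0    1
  d   4    3    2    1    1
Edit distance = dp[4][4] = 1

1


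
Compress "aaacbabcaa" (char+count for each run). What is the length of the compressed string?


Input: aaacbabcaa
Runs:
  'a' x 3 => "a3"
  'c' x 1 => "c1"
  'b' x 1 => "b1"
  'a' x 1 => "a1"
  'b' x 1 => "b1"
  'c' x 1 => "c1"
  'a' x 2 => "a2"
Compressed: "a3c1b1a1b1c1a2"
Compressed length: 14

14


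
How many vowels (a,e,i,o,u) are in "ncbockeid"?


Input: ncbockeid
Checking each character:
  'n' at position 0: consonant
  'c' at position 1: consonant
  'b' at position 2: consonant
  'o' at position 3: vowel (running total: 1)
  'c' at position 4: consonant
  'k' at position 5: consonant
  'e' at position 6: vowel (running total: 2)
  'i' at position 7: vowel (running total: 3)
  'd' at position 8: consonant
Total vowels: 3

3


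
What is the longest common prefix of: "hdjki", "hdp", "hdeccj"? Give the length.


Words: hdjki, hdp, hdeccj
  Position 0: all 'h' => match
  Position 1: all 'd' => match
  Position 2: ('j', 'p', 'e') => mismatch, stop
LCP = "hd" (length 2)

2


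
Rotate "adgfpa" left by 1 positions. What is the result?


Input: "adgfpa", rotate left by 1
First 1 characters: "a"
Remaining characters: "dgfpa"
Concatenate remaining + first: "dgfpa" + "a" = "dgfpaa"

dgfpaa


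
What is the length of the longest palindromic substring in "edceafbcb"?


Input: "edceafbcb"
Checking substrings for palindromes:
  [6:9] "bcb" (len 3) => palindrome
Longest palindromic substring: "bcb" with length 3

3


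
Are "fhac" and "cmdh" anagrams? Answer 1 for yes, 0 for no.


Strings: "fhac", "cmdh"
Sorted first:  acfh
Sorted second: cdhm
Differ at position 0: 'a' vs 'c' => not anagrams

0


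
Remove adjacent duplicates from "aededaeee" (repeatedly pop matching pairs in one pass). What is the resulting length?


Input: aededaeee
Stack-based adjacent duplicate removal:
  Read 'a': push. Stack: a
  Read 'e': push. Stack: ae
  Read 'd': push. Stack: aed
  Read 'e': push. Stack: aede
  Read 'd': push. Stack: aeded
  Read 'a': push. Stack: aededa
  Read 'e': push. Stack: aededae
  Read 'e': matches stack top 'e' => pop. Stack: aededa
  Read 'e': push. Stack: aededae
Final stack: "aededae" (length 7)

7


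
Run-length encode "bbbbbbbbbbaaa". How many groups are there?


Input: bbbbbbbbbbaaa
Scanning for consecutive runs:
  Group 1: 'b' x 10 (positions 0-9)
  Group 2: 'a' x 3 (positions 10-12)
Total groups: 2

2


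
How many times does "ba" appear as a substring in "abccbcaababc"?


Searching for "ba" in "abccbcaababc"
Scanning each position:
  Position 0: "ab" => no
  Position 1: "bc" => no
  Position 2: "cc" => no
  Position 3: "cb" => no
  Position 4: "bc" => no
  Position 5: "ca" => no
  Position 6: "aa" => no
  Position 7: "ab" => no
  Position 8: "ba" => MATCH
  Position 9: "ab" => no
  Position 10: "bc" => no
Total occurrences: 1

1


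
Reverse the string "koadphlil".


Input: koadphlil
Reading characters right to left:
  Position 8: 'l'
  Position 7: 'i'
  Position 6: 'l'
  Position 5: 'h'
  Position 4: 'p'
  Position 3: 'd'
  Position 2: 'a'
  Position 1: 'o'
  Position 0: 'k'
Reversed: lilhpdaok

lilhpdaok


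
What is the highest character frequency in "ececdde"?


Input: ececdde
Character counts:
  'c': 2
  'd': 2
  'e': 3
Maximum frequency: 3

3


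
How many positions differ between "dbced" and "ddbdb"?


Comparing "dbced" and "ddbdb" position by position:
  Position 0: 'd' vs 'd' => same
  Position 1: 'b' vs 'd' => DIFFER
  Position 2: 'c' vs 'b' => DIFFER
  Position 3: 'e' vs 'd' => DIFFER
  Position 4: 'd' vs 'b' => DIFFER
Positions that differ: 4

4


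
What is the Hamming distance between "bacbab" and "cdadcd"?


Comparing "bacbab" and "cdadcd" position by position:
  Position 0: 'b' vs 'c' => differ
  Position 1: 'a' vs 'd' => differ
  Position 2: 'c' vs 'a' => differ
  Position 3: 'b' vs 'd' => differ
  Position 4: 'a' vs 'c' => differ
  Position 5: 'b' vs 'd' => differ
Total differences (Hamming distance): 6

6


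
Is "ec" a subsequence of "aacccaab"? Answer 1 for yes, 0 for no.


Check if "ec" is a subsequence of "aacccaab"
Greedy scan:
  Position 0 ('a'): no match needed
  Position 1 ('a'): no match needed
  Position 2 ('c'): no match needed
  Position 3 ('c'): no match needed
  Position 4 ('c'): no match needed
  Position 5 ('a'): no match needed
  Position 6 ('a'): no match needed
  Position 7 ('b'): no match needed
Only matched 0/2 characters => not a subsequence

0


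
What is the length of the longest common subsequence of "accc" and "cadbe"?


LCS of "accc" and "cadbe"
DP table:
           c    a    d    b    e
      0    0    0    0    0    0
  a   0    0    1    1    1    1
  c   0    1    1    1    1    1
  c   0    1    1    1    1    1
  c   0    1    1    1    1    1
LCS length = dp[4][5] = 1

1


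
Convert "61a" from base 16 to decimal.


Input: "61a" in base 16
Positional expansion:
  Digit '6' (value 6) x 16^2 = 1536
  Digit '1' (value 1) x 16^1 = 16
  Digit 'a' (value 10) x 16^0 = 10
Sum = 1562

1562


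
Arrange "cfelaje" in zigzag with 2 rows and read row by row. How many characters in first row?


Zigzag "cfelaje" into 2 rows:
Placing characters:
  'c' => row 0
  'f' => row 1
  'e' => row 0
  'l' => row 1
  'a' => row 0
  'j' => row 1
  'e' => row 0
Rows:
  Row 0: "ceae"
  Row 1: "flj"
First row length: 4

4


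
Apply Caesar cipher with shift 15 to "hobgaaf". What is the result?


Caesar cipher: shift "hobgaaf" by 15
  'h' (pos 7) + 15 = pos 22 = 'w'
  'o' (pos 14) + 15 = pos 3 = 'd'
  'b' (pos 1) + 15 = pos 16 = 'q'
  'g' (pos 6) + 15 = pos 21 = 'v'
  'a' (pos 0) + 15 = pos 15 = 'p'
  'a' (pos 0) + 15 = pos 15 = 'p'
  'f' (pos 5) + 15 = pos 20 = 'u'
Result: wdqvppu

wdqvppu


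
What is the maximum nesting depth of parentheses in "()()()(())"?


Input: "()()()(())"
Tracking depth:
  Position 0 '(': depth becomes 1
  Position 1 ')': depth becomes 0
  Position 2 '(': depth becomes 1
  Position 3 ')': depth becomes 0
  Position 4 '(': depth becomes 1
  Position 5 ')': depth becomes 0
  Position 6 '(': depth becomes 1
  Position 7 '(': depth becomes 2
  Position 8 ')': depth becomes 1
  Position 9 ')': depth becomes 0
Maximum depth reached: 2

2


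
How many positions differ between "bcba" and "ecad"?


Comparing "bcba" and "ecad" position by position:
  Position 0: 'b' vs 'e' => DIFFER
  Position 1: 'c' vs 'c' => same
  Position 2: 'b' vs 'a' => DIFFER
  Position 3: 'a' vs 'd' => DIFFER
Positions that differ: 3

3


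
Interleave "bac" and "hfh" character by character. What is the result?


Interleaving "bac" and "hfh":
  Position 0: 'b' from first, 'h' from second => "bh"
  Position 1: 'a' from first, 'f' from second => "af"
  Position 2: 'c' from first, 'h' from second => "ch"
Result: bhafch

bhafch


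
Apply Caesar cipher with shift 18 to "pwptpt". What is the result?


Caesar cipher: shift "pwptpt" by 18
  'p' (pos 15) + 18 = pos 7 = 'h'
  'w' (pos 22) + 18 = pos 14 = 'o'
  'p' (pos 15) + 18 = pos 7 = 'h'
  't' (pos 19) + 18 = pos 11 = 'l'
  'p' (pos 15) + 18 = pos 7 = 'h'
  't' (pos 19) + 18 = pos 11 = 'l'
Result: hohlhl

hohlhl


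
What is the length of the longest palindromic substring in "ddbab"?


Input: "ddbab"
Checking substrings for palindromes:
  [2:5] "bab" (len 3) => palindrome
  [0:2] "dd" (len 2) => palindrome
Longest palindromic substring: "bab" with length 3

3


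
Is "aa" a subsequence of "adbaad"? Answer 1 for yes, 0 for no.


Check if "aa" is a subsequence of "adbaad"
Greedy scan:
  Position 0 ('a'): matches sub[0] = 'a'
  Position 1 ('d'): no match needed
  Position 2 ('b'): no match needed
  Position 3 ('a'): matches sub[1] = 'a'
  Position 4 ('a'): no match needed
  Position 5 ('d'): no match needed
All 2 characters matched => is a subsequence

1


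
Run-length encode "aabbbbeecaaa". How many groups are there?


Input: aabbbbeecaaa
Scanning for consecutive runs:
  Group 1: 'a' x 2 (positions 0-1)
  Group 2: 'b' x 4 (positions 2-5)
  Group 3: 'e' x 2 (positions 6-7)
  Group 4: 'c' x 1 (positions 8-8)
  Group 5: 'a' x 3 (positions 9-11)
Total groups: 5

5


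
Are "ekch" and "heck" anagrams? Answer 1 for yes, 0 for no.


Strings: "ekch", "heck"
Sorted first:  cehk
Sorted second: cehk
Sorted forms match => anagrams

1


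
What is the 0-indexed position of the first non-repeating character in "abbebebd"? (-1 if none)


Input: abbebebd
Character frequencies:
  'a': 1
  'b': 4
  'd': 1
  'e': 2
Scanning left to right for freq == 1:
  Position 0 ('a'): unique! => answer = 0

0


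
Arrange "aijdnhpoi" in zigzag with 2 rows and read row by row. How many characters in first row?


Zigzag "aijdnhpoi" into 2 rows:
Placing characters:
  'a' => row 0
  'i' => row 1
  'j' => row 0
  'd' => row 1
  'n' => row 0
  'h' => row 1
  'p' => row 0
  'o' => row 1
  'i' => row 0
Rows:
  Row 0: "ajnpi"
  Row 1: "idho"
First row length: 5

5


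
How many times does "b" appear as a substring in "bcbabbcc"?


Searching for "b" in "bcbabbcc"
Scanning each position:
  Position 0: "b" => MATCH
  Position 1: "c" => no
  Position 2: "b" => MATCH
  Position 3: "a" => no
  Position 4: "b" => MATCH
  Position 5: "b" => MATCH
  Position 6: "c" => no
  Position 7: "c" => no
Total occurrences: 4

4


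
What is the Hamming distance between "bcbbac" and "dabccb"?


Comparing "bcbbac" and "dabccb" position by position:
  Position 0: 'b' vs 'd' => differ
  Position 1: 'c' vs 'a' => differ
  Position 2: 'b' vs 'b' => same
  Position 3: 'b' vs 'c' => differ
  Position 4: 'a' vs 'c' => differ
  Position 5: 'c' vs 'b' => differ
Total differences (Hamming distance): 5

5


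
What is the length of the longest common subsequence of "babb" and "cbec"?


LCS of "babb" and "cbec"
DP table:
           c    b    e    c
      0    0    0    0    0
  b   0    0    1    1    1
  a   0    0    1    1    1
  b   0    0    1    1    1
  b   0    0    1    1    1
LCS length = dp[4][4] = 1

1


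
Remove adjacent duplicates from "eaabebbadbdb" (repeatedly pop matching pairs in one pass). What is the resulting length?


Input: eaabebbadbdb
Stack-based adjacent duplicate removal:
  Read 'e': push. Stack: e
  Read 'a': push. Stack: ea
  Read 'a': matches stack top 'a' => pop. Stack: e
  Read 'b': push. Stack: eb
  Read 'e': push. Stack: ebe
  Read 'b': push. Stack: ebeb
  Read 'b': matches stack top 'b' => pop. Stack: ebe
  Read 'a': push. Stack: ebea
  Read 'd': push. Stack: ebead
  Read 'b': push. Stack: ebeadb
  Read 'd': push. Stack: ebeadbd
  Read 'b': push. Stack: ebeadbdb
Final stack: "ebeadbdb" (length 8)

8


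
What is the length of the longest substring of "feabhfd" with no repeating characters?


Input: "feabhfd"
Sliding window (track last position of each char):
  Position 0 ('f'): window [0,0] length 1 -- new best
  Position 1 ('e'): window [0,1] length 2 -- new best
  Position 2 ('a'): window [0,2] length 3 -- new best
  Position 3 ('b'): window [0,3] length 4 -- new best
  Position 4 ('h'): window [0,4] length 5 -- new best
  Position 5 ('f'): repeat (last at 0), move window start to 1
  Position 5 ('f'): window [1,5] length 5
  Position 6 ('d'): window [1,6] length 6 -- new best
Longest substring with no repeats: "eabhfd" with length 6

6


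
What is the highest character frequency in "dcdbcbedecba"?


Input: dcdbcbedecba
Character counts:
  'a': 1
  'b': 3
  'c': 3
  'd': 3
  'e': 2
Maximum frequency: 3

3


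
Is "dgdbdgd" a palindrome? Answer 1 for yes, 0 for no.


Input: dgdbdgd
Reversed: dgdbdgd
  Compare pos 0 ('d') with pos 6 ('d'): match
  Compare pos 1 ('g') with pos 5 ('g'): match
  Compare pos 2 ('d') with pos 4 ('d'): match
Result: palindrome

1


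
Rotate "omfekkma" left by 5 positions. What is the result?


Input: "omfekkma", rotate left by 5
First 5 characters: "omfek"
Remaining characters: "kma"
Concatenate remaining + first: "kma" + "omfek" = "kmaomfek"

kmaomfek


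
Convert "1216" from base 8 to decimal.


Input: "1216" in base 8
Positional expansion:
  Digit '1' (value 1) x 8^3 = 512
  Digit '2' (value 2) x 8^2 = 128
  Digit '1' (value 1) x 8^1 = 8
  Digit '6' (value 6) x 8^0 = 6
Sum = 654

654


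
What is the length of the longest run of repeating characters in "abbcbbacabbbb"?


Input: "abbcbbacabbbb"
Scanning for longest run:
  Position 1 ('b'): new char, reset run to 1
  Position 2 ('b'): continues run of 'b', length=2
  Position 3 ('c'): new char, reset run to 1
  Position 4 ('b'): new char, reset run to 1
  Position 5 ('b'): continues run of 'b', length=2
  Position 6 ('a'): new char, reset run to 1
  Position 7 ('c'): new char, reset run to 1
  Position 8 ('a'): new char, reset run to 1
  Position 9 ('b'): new char, reset run to 1
  Position 10 ('b'): continues run of 'b', length=2
  Position 11 ('b'): continues run of 'b', length=3
  Position 12 ('b'): continues run of 'b', length=4
Longest run: 'b' with length 4

4


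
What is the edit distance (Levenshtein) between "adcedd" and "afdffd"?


Computing edit distance: "adcedd" -> "afdffd"
DP table:
           a    f    d    f    f    d
      0    1    2    3    4    5    6
  a   1    0    1    2    3    4    5
  d   2    1    1    1    2    3    4
  c   3    2    2    2    2    3    4
  e   4    3    3    3    3    3    4
  d   5    4    4    3    4    4    3
  d   6    5    5    4    4    5    4
Edit distance = dp[6][6] = 4

4


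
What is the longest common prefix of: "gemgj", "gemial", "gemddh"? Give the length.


Words: gemgj, gemial, gemddh
  Position 0: all 'g' => match
  Position 1: all 'e' => match
  Position 2: all 'm' => match
  Position 3: ('g', 'i', 'd') => mismatch, stop
LCP = "gem" (length 3)

3


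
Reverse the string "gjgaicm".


Input: gjgaicm
Reading characters right to left:
  Position 6: 'm'
  Position 5: 'c'
  Position 4: 'i'
  Position 3: 'a'
  Position 2: 'g'
  Position 1: 'j'
  Position 0: 'g'
Reversed: mciagjg

mciagjg


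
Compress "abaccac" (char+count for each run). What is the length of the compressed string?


Input: abaccac
Runs:
  'a' x 1 => "a1"
  'b' x 1 => "b1"
  'a' x 1 => "a1"
  'c' x 2 => "c2"
  'a' x 1 => "a1"
  'c' x 1 => "c1"
Compressed: "a1b1a1c2a1c1"
Compressed length: 12

12


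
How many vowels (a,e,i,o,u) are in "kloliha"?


Input: kloliha
Checking each character:
  'k' at position 0: consonant
  'l' at position 1: consonant
  'o' at position 2: vowel (running total: 1)
  'l' at position 3: consonant
  'i' at position 4: vowel (running total: 2)
  'h' at position 5: consonant
  'a' at position 6: vowel (running total: 3)
Total vowels: 3

3


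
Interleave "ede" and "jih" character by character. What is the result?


Interleaving "ede" and "jih":
  Position 0: 'e' from first, 'j' from second => "ej"
  Position 1: 'd' from first, 'i' from second => "di"
  Position 2: 'e' from first, 'h' from second => "eh"
Result: ejdieh

ejdieh


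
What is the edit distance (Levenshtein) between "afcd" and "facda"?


Computing edit distance: "afcd" -> "facda"
DP table:
           f    a    c    d    a
      0    1    2    3    4    5
  a   1    1    1    2    3    4
  f   2    1    2    2    3    4
  c   3    2    2    2    3    4
  d   4    3    3    3    2    3
Edit distance = dp[4][5] = 3

3


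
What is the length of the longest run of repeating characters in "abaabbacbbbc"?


Input: "abaabbacbbbc"
Scanning for longest run:
  Position 1 ('b'): new char, reset run to 1
  Position 2 ('a'): new char, reset run to 1
  Position 3 ('a'): continues run of 'a', length=2
  Position 4 ('b'): new char, reset run to 1
  Position 5 ('b'): continues run of 'b', length=2
  Position 6 ('a'): new char, reset run to 1
  Position 7 ('c'): new char, reset run to 1
  Position 8 ('b'): new char, reset run to 1
  Position 9 ('b'): continues run of 'b', length=2
  Position 10 ('b'): continues run of 'b', length=3
  Position 11 ('c'): new char, reset run to 1
Longest run: 'b' with length 3

3


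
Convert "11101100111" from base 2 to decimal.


Input: "11101100111" in base 2
Positional expansion:
  Digit '1' (value 1) x 2^10 = 1024
  Digit '1' (value 1) x 2^9 = 512
  Digit '1' (value 1) x 2^8 = 256
  Digit '0' (value 0) x 2^7 = 0
  Digit '1' (value 1) x 2^6 = 64
  Digit '1' (value 1) x 2^5 = 32
  Digit '0' (value 0) x 2^4 = 0
  Digit '0' (value 0) x 2^3 = 0
  Digit '1' (value 1) x 2^2 = 4
  Digit '1' (value 1) x 2^1 = 2
  Digit '1' (value 1) x 2^0 = 1
Sum = 1895

1895


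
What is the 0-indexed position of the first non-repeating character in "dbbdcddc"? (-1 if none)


Input: dbbdcddc
Character frequencies:
  'b': 2
  'c': 2
  'd': 4
Scanning left to right for freq == 1:
  Position 0 ('d'): freq=4, skip
  Position 1 ('b'): freq=2, skip
  Position 2 ('b'): freq=2, skip
  Position 3 ('d'): freq=4, skip
  Position 4 ('c'): freq=2, skip
  Position 5 ('d'): freq=4, skip
  Position 6 ('d'): freq=4, skip
  Position 7 ('c'): freq=2, skip
  No unique character found => answer = -1

-1


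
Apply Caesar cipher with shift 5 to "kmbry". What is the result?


Caesar cipher: shift "kmbry" by 5
  'k' (pos 10) + 5 = pos 15 = 'p'
  'm' (pos 12) + 5 = pos 17 = 'r'
  'b' (pos 1) + 5 = pos 6 = 'g'
  'r' (pos 17) + 5 = pos 22 = 'w'
  'y' (pos 24) + 5 = pos 3 = 'd'
Result: prgwd

prgwd


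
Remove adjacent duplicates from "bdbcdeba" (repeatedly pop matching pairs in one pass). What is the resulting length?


Input: bdbcdeba
Stack-based adjacent duplicate removal:
  Read 'b': push. Stack: b
  Read 'd': push. Stack: bd
  Read 'b': push. Stack: bdb
  Read 'c': push. Stack: bdbc
  Read 'd': push. Stack: bdbcd
  Read 'e': push. Stack: bdbcde
  Read 'b': push. Stack: bdbcdeb
  Read 'a': push. Stack: bdbcdeba
Final stack: "bdbcdeba" (length 8)

8


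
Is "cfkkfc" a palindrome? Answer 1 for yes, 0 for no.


Input: cfkkfc
Reversed: cfkkfc
  Compare pos 0 ('c') with pos 5 ('c'): match
  Compare pos 1 ('f') with pos 4 ('f'): match
  Compare pos 2 ('k') with pos 3 ('k'): match
Result: palindrome

1


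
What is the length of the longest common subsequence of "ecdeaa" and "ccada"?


LCS of "ecdeaa" and "ccada"
DP table:
           c    c    a    d    a
      0    0    0    0    0    0
  e   0    0    0    0    0    0
  c   0    1    1    1    1    1
  d   0    1    1    1    2    2
  e   0    1    1    1    2    2
  a   0    1    1    2    2    3
  a   0    1    1    2    2    3
LCS length = dp[6][5] = 3

3


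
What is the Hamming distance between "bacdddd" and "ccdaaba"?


Comparing "bacdddd" and "ccdaaba" position by position:
  Position 0: 'b' vs 'c' => differ
  Position 1: 'a' vs 'c' => differ
  Position 2: 'c' vs 'd' => differ
  Position 3: 'd' vs 'a' => differ
  Position 4: 'd' vs 'a' => differ
  Position 5: 'd' vs 'b' => differ
  Position 6: 'd' vs 'a' => differ
Total differences (Hamming distance): 7

7


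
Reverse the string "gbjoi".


Input: gbjoi
Reading characters right to left:
  Position 4: 'i'
  Position 3: 'o'
  Position 2: 'j'
  Position 1: 'b'
  Position 0: 'g'
Reversed: iojbg

iojbg


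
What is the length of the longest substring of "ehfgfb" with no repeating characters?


Input: "ehfgfb"
Sliding window (track last position of each char):
  Position 0 ('e'): window [0,0] length 1 -- new best
  Position 1 ('h'): window [0,1] length 2 -- new best
  Position 2 ('f'): window [0,2] length 3 -- new best
  Position 3 ('g'): window [0,3] length 4 -- new best
  Position 4 ('f'): repeat (last at 2), move window start to 3
  Position 4 ('f'): window [3,4] length 2
  Position 5 ('b'): window [3,5] length 3
Longest substring with no repeats: "ehfg" with length 4

4


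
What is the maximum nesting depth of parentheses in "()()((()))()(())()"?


Input: "()()((()))()(())()"
Tracking depth:
  Position 0 '(': depth becomes 1
  Position 1 ')': depth becomes 0
  Position 2 '(': depth becomes 1
  Position 3 ')': depth becomes 0
  Position 4 '(': depth becomes 1
  Position 5 '(': depth becomes 2
  Position 6 '(': depth becomes 3
  Position 7 ')': depth becomes 2
  Position 8 ')': depth becomes 1
  Position 9 ')': depth becomes 0
  Position 10 '(': depth becomes 1
  Position 11 ')': depth becomes 0
  Position 12 '(': depth becomes 1
  Position 13 '(': depth becomes 2
  Position 14 ')': depth becomes 1
  Position 15 ')': depth becomes 0
  Position 16 '(': depth becomes 1
  Position 17 ')': depth becomes 0
Maximum depth reached: 3

3


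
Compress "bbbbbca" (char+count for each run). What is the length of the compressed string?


Input: bbbbbca
Runs:
  'b' x 5 => "b5"
  'c' x 1 => "c1"
  'a' x 1 => "a1"
Compressed: "b5c1a1"
Compressed length: 6

6


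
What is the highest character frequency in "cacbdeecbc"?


Input: cacbdeecbc
Character counts:
  'a': 1
  'b': 2
  'c': 4
  'd': 1
  'e': 2
Maximum frequency: 4

4


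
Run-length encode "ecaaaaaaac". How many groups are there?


Input: ecaaaaaaac
Scanning for consecutive runs:
  Group 1: 'e' x 1 (positions 0-0)
  Group 2: 'c' x 1 (positions 1-1)
  Group 3: 'a' x 7 (positions 2-8)
  Group 4: 'c' x 1 (positions 9-9)
Total groups: 4

4


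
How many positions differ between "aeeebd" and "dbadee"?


Comparing "aeeebd" and "dbadee" position by position:
  Position 0: 'a' vs 'd' => DIFFER
  Position 1: 'e' vs 'b' => DIFFER
  Position 2: 'e' vs 'a' => DIFFER
  Position 3: 'e' vs 'd' => DIFFER
  Position 4: 'b' vs 'e' => DIFFER
  Position 5: 'd' vs 'e' => DIFFER
Positions that differ: 6

6


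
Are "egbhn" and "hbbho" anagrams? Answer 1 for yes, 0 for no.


Strings: "egbhn", "hbbho"
Sorted first:  beghn
Sorted second: bbhho
Differ at position 1: 'e' vs 'b' => not anagrams

0


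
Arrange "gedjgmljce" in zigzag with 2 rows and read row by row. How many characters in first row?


Zigzag "gedjgmljce" into 2 rows:
Placing characters:
  'g' => row 0
  'e' => row 1
  'd' => row 0
  'j' => row 1
  'g' => row 0
  'm' => row 1
  'l' => row 0
  'j' => row 1
  'c' => row 0
  'e' => row 1
Rows:
  Row 0: "gdglc"
  Row 1: "ejmje"
First row length: 5

5


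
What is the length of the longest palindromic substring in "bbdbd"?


Input: "bbdbd"
Checking substrings for palindromes:
  [1:4] "bdb" (len 3) => palindrome
  [2:5] "dbd" (len 3) => palindrome
  [0:2] "bb" (len 2) => palindrome
Longest palindromic substring: "bdb" with length 3

3


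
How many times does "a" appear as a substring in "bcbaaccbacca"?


Searching for "a" in "bcbaaccbacca"
Scanning each position:
  Position 0: "b" => no
  Position 1: "c" => no
  Position 2: "b" => no
  Position 3: "a" => MATCH
  Position 4: "a" => MATCH
  Position 5: "c" => no
  Position 6: "c" => no
  Position 7: "b" => no
  Position 8: "a" => MATCH
  Position 9: "c" => no
  Position 10: "c" => no
  Position 11: "a" => MATCH
Total occurrences: 4

4


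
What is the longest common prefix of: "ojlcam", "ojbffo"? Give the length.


Words: ojlcam, ojbffo
  Position 0: all 'o' => match
  Position 1: all 'j' => match
  Position 2: ('l', 'b') => mismatch, stop
LCP = "oj" (length 2)

2


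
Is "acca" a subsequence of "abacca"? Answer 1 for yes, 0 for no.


Check if "acca" is a subsequence of "abacca"
Greedy scan:
  Position 0 ('a'): matches sub[0] = 'a'
  Position 1 ('b'): no match needed
  Position 2 ('a'): no match needed
  Position 3 ('c'): matches sub[1] = 'c'
  Position 4 ('c'): matches sub[2] = 'c'
  Position 5 ('a'): matches sub[3] = 'a'
All 4 characters matched => is a subsequence

1


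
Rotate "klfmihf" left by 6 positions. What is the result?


Input: "klfmihf", rotate left by 6
First 6 characters: "klfmih"
Remaining characters: "f"
Concatenate remaining + first: "f" + "klfmih" = "fklfmih"

fklfmih


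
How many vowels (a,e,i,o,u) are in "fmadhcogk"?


Input: fmadhcogk
Checking each character:
  'f' at position 0: consonant
  'm' at position 1: consonant
  'a' at position 2: vowel (running total: 1)
  'd' at position 3: consonant
  'h' at position 4: consonant
  'c' at position 5: consonant
  'o' at position 6: vowel (running total: 2)
  'g' at position 7: consonant
  'k' at position 8: consonant
Total vowels: 2

2


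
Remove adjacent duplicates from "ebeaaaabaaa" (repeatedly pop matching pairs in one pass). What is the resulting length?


Input: ebeaaaabaaa
Stack-based adjacent duplicate removal:
  Read 'e': push. Stack: e
  Read 'b': push. Stack: eb
  Read 'e': push. Stack: ebe
  Read 'a': push. Stack: ebea
  Read 'a': matches stack top 'a' => pop. Stack: ebe
  Read 'a': push. Stack: ebea
  Read 'a': matches stack top 'a' => pop. Stack: ebe
  Read 'b': push. Stack: ebeb
  Read 'a': push. Stack: ebeba
  Read 'a': matches stack top 'a' => pop. Stack: ebeb
  Read 'a': push. Stack: ebeba
Final stack: "ebeba" (length 5)

5


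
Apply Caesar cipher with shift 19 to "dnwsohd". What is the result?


Caesar cipher: shift "dnwsohd" by 19
  'd' (pos 3) + 19 = pos 22 = 'w'
  'n' (pos 13) + 19 = pos 6 = 'g'
  'w' (pos 22) + 19 = pos 15 = 'p'
  's' (pos 18) + 19 = pos 11 = 'l'
  'o' (pos 14) + 19 = pos 7 = 'h'
  'h' (pos 7) + 19 = pos 0 = 'a'
  'd' (pos 3) + 19 = pos 22 = 'w'
Result: wgplhaw

wgplhaw


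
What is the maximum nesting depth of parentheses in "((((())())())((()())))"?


Input: "((((())())())((()())))"
Tracking depth:
  Position 0 '(': depth becomes 1
  Position 1 '(': depth becomes 2
  Position 2 '(': depth becomes 3
  Position 3 '(': depth becomes 4
  Position 4 '(': depth becomes 5
  Position 5 ')': depth becomes 4
  Position 6 ')': depth becomes 3
  Position 7 '(': depth becomes 4
  Position 8 ')': depth becomes 3
  Position 9 ')': depth becomes 2
  Position 10 '(': depth becomes 3
  Position 11 ')': depth becomes 2
  Position 12 ')': depth becomes 1
  Position 13 '(': depth becomes 2
  Position 14 '(': depth becomes 3
  Position 15 '(': depth becomes 4
  Position 16 ')': depth becomes 3
  Position 17 '(': depth becomes 4
  Position 18 ')': depth becomes 3
  Position 19 ')': depth becomes 2
  Position 20 ')': depth becomes 1
  Position 21 ')': depth becomes 0
Maximum depth reached: 5

5


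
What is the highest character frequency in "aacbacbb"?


Input: aacbacbb
Character counts:
  'a': 3
  'b': 3
  'c': 2
Maximum frequency: 3

3


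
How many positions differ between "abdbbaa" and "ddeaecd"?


Comparing "abdbbaa" and "ddeaecd" position by position:
  Position 0: 'a' vs 'd' => DIFFER
  Position 1: 'b' vs 'd' => DIFFER
  Position 2: 'd' vs 'e' => DIFFER
  Position 3: 'b' vs 'a' => DIFFER
  Position 4: 'b' vs 'e' => DIFFER
  Position 5: 'a' vs 'c' => DIFFER
  Position 6: 'a' vs 'd' => DIFFER
Positions that differ: 7

7


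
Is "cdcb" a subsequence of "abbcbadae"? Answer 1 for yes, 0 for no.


Check if "cdcb" is a subsequence of "abbcbadae"
Greedy scan:
  Position 0 ('a'): no match needed
  Position 1 ('b'): no match needed
  Position 2 ('b'): no match needed
  Position 3 ('c'): matches sub[0] = 'c'
  Position 4 ('b'): no match needed
  Position 5 ('a'): no match needed
  Position 6 ('d'): matches sub[1] = 'd'
  Position 7 ('a'): no match needed
  Position 8 ('e'): no match needed
Only matched 2/4 characters => not a subsequence

0


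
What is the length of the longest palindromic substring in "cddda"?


Input: "cddda"
Checking substrings for palindromes:
  [1:4] "ddd" (len 3) => palindrome
  [1:3] "dd" (len 2) => palindrome
  [2:4] "dd" (len 2) => palindrome
Longest palindromic substring: "ddd" with length 3

3


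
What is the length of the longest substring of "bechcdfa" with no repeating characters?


Input: "bechcdfa"
Sliding window (track last position of each char):
  Position 0 ('b'): window [0,0] length 1 -- new best
  Position 1 ('e'): window [0,1] length 2 -- new best
  Position 2 ('c'): window [0,2] length 3 -- new best
  Position 3 ('h'): window [0,3] length 4 -- new best
  Position 4 ('c'): repeat (last at 2), move window start to 3
  Position 4 ('c'): window [3,4] length 2
  Position 5 ('d'): window [3,5] length 3
  Position 6 ('f'): window [3,6] length 4
  Position 7 ('a'): window [3,7] length 5 -- new best
Longest substring with no repeats: "hcdfa" with length 5

5


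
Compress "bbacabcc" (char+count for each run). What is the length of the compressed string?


Input: bbacabcc
Runs:
  'b' x 2 => "b2"
  'a' x 1 => "a1"
  'c' x 1 => "c1"
  'a' x 1 => "a1"
  'b' x 1 => "b1"
  'c' x 2 => "c2"
Compressed: "b2a1c1a1b1c2"
Compressed length: 12

12


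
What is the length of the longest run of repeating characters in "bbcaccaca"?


Input: "bbcaccaca"
Scanning for longest run:
  Position 1 ('b'): continues run of 'b', length=2
  Position 2 ('c'): new char, reset run to 1
  Position 3 ('a'): new char, reset run to 1
  Position 4 ('c'): new char, reset run to 1
  Position 5 ('c'): continues run of 'c', length=2
  Position 6 ('a'): new char, reset run to 1
  Position 7 ('c'): new char, reset run to 1
  Position 8 ('a'): new char, reset run to 1
Longest run: 'b' with length 2

2


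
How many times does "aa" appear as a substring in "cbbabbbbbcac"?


Searching for "aa" in "cbbabbbbbcac"
Scanning each position:
  Position 0: "cb" => no
  Position 1: "bb" => no
  Position 2: "ba" => no
  Position 3: "ab" => no
  Position 4: "bb" => no
  Position 5: "bb" => no
  Position 6: "bb" => no
  Position 7: "bb" => no
  Position 8: "bc" => no
  Position 9: "ca" => no
  Position 10: "ac" => no
Total occurrences: 0

0


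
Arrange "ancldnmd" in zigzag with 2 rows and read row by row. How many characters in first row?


Zigzag "ancldnmd" into 2 rows:
Placing characters:
  'a' => row 0
  'n' => row 1
  'c' => row 0
  'l' => row 1
  'd' => row 0
  'n' => row 1
  'm' => row 0
  'd' => row 1
Rows:
  Row 0: "acdm"
  Row 1: "nlnd"
First row length: 4

4


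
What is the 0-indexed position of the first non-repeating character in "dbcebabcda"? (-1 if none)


Input: dbcebabcda
Character frequencies:
  'a': 2
  'b': 3
  'c': 2
  'd': 2
  'e': 1
Scanning left to right for freq == 1:
  Position 0 ('d'): freq=2, skip
  Position 1 ('b'): freq=3, skip
  Position 2 ('c'): freq=2, skip
  Position 3 ('e'): unique! => answer = 3

3


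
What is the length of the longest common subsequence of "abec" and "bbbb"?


LCS of "abec" and "bbbb"
DP table:
           b    b    b    b
      0    0    0    0    0
  a   0    0    0    0    0
  b   0    1    1    1    1
  e   0    1    1    1    1
  c   0    1    1    1    1
LCS length = dp[4][4] = 1

1


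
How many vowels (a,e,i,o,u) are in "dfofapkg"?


Input: dfofapkg
Checking each character:
  'd' at position 0: consonant
  'f' at position 1: consonant
  'o' at position 2: vowel (running total: 1)
  'f' at position 3: consonant
  'a' at position 4: vowel (running total: 2)
  'p' at position 5: consonant
  'k' at position 6: consonant
  'g' at position 7: consonant
Total vowels: 2

2


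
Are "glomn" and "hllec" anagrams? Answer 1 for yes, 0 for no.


Strings: "glomn", "hllec"
Sorted first:  glmno
Sorted second: cehll
Differ at position 0: 'g' vs 'c' => not anagrams

0


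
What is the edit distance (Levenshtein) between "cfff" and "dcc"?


Computing edit distance: "cfff" -> "dcc"
DP table:
           d    c    c
      0    1    2    3
  c   1    1    1    2
  f   2    2    2    2
  f   3    3    3    3
  f   4    4    4    4
Edit distance = dp[4][3] = 4

4


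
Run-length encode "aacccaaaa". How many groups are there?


Input: aacccaaaa
Scanning for consecutive runs:
  Group 1: 'a' x 2 (positions 0-1)
  Group 2: 'c' x 3 (positions 2-4)
  Group 3: 'a' x 4 (positions 5-8)
Total groups: 3

3


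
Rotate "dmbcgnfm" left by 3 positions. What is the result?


Input: "dmbcgnfm", rotate left by 3
First 3 characters: "dmb"
Remaining characters: "cgnfm"
Concatenate remaining + first: "cgnfm" + "dmb" = "cgnfmdmb"

cgnfmdmb


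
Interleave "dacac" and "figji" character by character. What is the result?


Interleaving "dacac" and "figji":
  Position 0: 'd' from first, 'f' from second => "df"
  Position 1: 'a' from first, 'i' from second => "ai"
  Position 2: 'c' from first, 'g' from second => "cg"
  Position 3: 'a' from first, 'j' from second => "aj"
  Position 4: 'c' from first, 'i' from second => "ci"
Result: dfaicgajci

dfaicgajci


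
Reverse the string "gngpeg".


Input: gngpeg
Reading characters right to left:
  Position 5: 'g'
  Position 4: 'e'
  Position 3: 'p'
  Position 2: 'g'
  Position 1: 'n'
  Position 0: 'g'
Reversed: gepgng

gepgng


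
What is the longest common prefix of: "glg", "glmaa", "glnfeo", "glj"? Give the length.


Words: glg, glmaa, glnfeo, glj
  Position 0: all 'g' => match
  Position 1: all 'l' => match
  Position 2: ('g', 'm', 'n', 'j') => mismatch, stop
LCP = "gl" (length 2)

2


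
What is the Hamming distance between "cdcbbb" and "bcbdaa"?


Comparing "cdcbbb" and "bcbdaa" position by position:
  Position 0: 'c' vs 'b' => differ
  Position 1: 'd' vs 'c' => differ
  Position 2: 'c' vs 'b' => differ
  Position 3: 'b' vs 'd' => differ
  Position 4: 'b' vs 'a' => differ
  Position 5: 'b' vs 'a' => differ
Total differences (Hamming distance): 6

6


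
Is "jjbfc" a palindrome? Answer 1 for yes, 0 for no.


Input: jjbfc
Reversed: cfbjj
  Compare pos 0 ('j') with pos 4 ('c'): MISMATCH
  Compare pos 1 ('j') with pos 3 ('f'): MISMATCH
Result: not a palindrome

0


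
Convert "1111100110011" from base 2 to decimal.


Input: "1111100110011" in base 2
Positional expansion:
  Digit '1' (value 1) x 2^12 = 4096
  Digit '1' (value 1) x 2^11 = 2048
  Digit '1' (value 1) x 2^10 = 1024
  Digit '1' (value 1) x 2^9 = 512
  Digit '1' (value 1) x 2^8 = 256
  Digit '0' (value 0) x 2^7 = 0
  Digit '0' (value 0) x 2^6 = 0
  Digit '1' (value 1) x 2^5 = 32
  Digit '1' (value 1) x 2^4 = 16
  Digit '0' (value 0) x 2^3 = 0
  Digit '0' (value 0) x 2^2 = 0
  Digit '1' (value 1) x 2^1 = 2
  Digit '1' (value 1) x 2^0 = 1
Sum = 7987

7987


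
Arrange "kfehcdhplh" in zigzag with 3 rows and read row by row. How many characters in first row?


Zigzag "kfehcdhplh" into 3 rows:
Placing characters:
  'k' => row 0
  'f' => row 1
  'e' => row 2
  'h' => row 1
  'c' => row 0
  'd' => row 1
  'h' => row 2
  'p' => row 1
  'l' => row 0
  'h' => row 1
Rows:
  Row 0: "kcl"
  Row 1: "fhdph"
  Row 2: "eh"
First row length: 3

3


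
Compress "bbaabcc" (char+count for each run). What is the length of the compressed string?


Input: bbaabcc
Runs:
  'b' x 2 => "b2"
  'a' x 2 => "a2"
  'b' x 1 => "b1"
  'c' x 2 => "c2"
Compressed: "b2a2b1c2"
Compressed length: 8

8


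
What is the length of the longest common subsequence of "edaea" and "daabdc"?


LCS of "edaea" and "daabdc"
DP table:
           d    a    a    b    d    c
      0    0    0    0    0    0    0
  e   0    0    0    0    0    0    0
  d   0    1    1    1    1    1    1
  a   0    1    2    2    2    2    2
  e   0    1    2    2    2    2    2
  a   0    1    2    3    3    3    3
LCS length = dp[5][6] = 3

3


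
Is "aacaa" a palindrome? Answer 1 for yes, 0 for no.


Input: aacaa
Reversed: aacaa
  Compare pos 0 ('a') with pos 4 ('a'): match
  Compare pos 1 ('a') with pos 3 ('a'): match
Result: palindrome

1


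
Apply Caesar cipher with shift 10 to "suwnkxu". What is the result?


Caesar cipher: shift "suwnkxu" by 10
  's' (pos 18) + 10 = pos 2 = 'c'
  'u' (pos 20) + 10 = pos 4 = 'e'
  'w' (pos 22) + 10 = pos 6 = 'g'
  'n' (pos 13) + 10 = pos 23 = 'x'
  'k' (pos 10) + 10 = pos 20 = 'u'
  'x' (pos 23) + 10 = pos 7 = 'h'
  'u' (pos 20) + 10 = pos 4 = 'e'
Result: cegxuhe

cegxuhe


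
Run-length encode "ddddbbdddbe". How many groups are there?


Input: ddddbbdddbe
Scanning for consecutive runs:
  Group 1: 'd' x 4 (positions 0-3)
  Group 2: 'b' x 2 (positions 4-5)
  Group 3: 'd' x 3 (positions 6-8)
  Group 4: 'b' x 1 (positions 9-9)
  Group 5: 'e' x 1 (positions 10-10)
Total groups: 5

5


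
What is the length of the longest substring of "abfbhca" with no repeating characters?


Input: "abfbhca"
Sliding window (track last position of each char):
  Position 0 ('a'): window [0,0] length 1 -- new best
  Position 1 ('b'): window [0,1] length 2 -- new best
  Position 2 ('f'): window [0,2] length 3 -- new best
  Position 3 ('b'): repeat (last at 1), move window start to 2
  Position 3 ('b'): window [2,3] length 2
  Position 4 ('h'): window [2,4] length 3
  Position 5 ('c'): window [2,5] length 4 -- new best
  Position 6 ('a'): window [2,6] length 5 -- new best
Longest substring with no repeats: "fbhca" with length 5

5


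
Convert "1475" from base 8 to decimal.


Input: "1475" in base 8
Positional expansion:
  Digit '1' (value 1) x 8^3 = 512
  Digit '4' (value 4) x 8^2 = 256
  Digit '7' (value 7) x 8^1 = 56
  Digit '5' (value 5) x 8^0 = 5
Sum = 829

829


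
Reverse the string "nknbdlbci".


Input: nknbdlbci
Reading characters right to left:
  Position 8: 'i'
  Position 7: 'c'
  Position 6: 'b'
  Position 5: 'l'
  Position 4: 'd'
  Position 3: 'b'
  Position 2: 'n'
  Position 1: 'k'
  Position 0: 'n'
Reversed: icbldbnkn

icbldbnkn


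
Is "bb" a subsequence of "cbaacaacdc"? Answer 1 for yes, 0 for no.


Check if "bb" is a subsequence of "cbaacaacdc"
Greedy scan:
  Position 0 ('c'): no match needed
  Position 1 ('b'): matches sub[0] = 'b'
  Position 2 ('a'): no match needed
  Position 3 ('a'): no match needed
  Position 4 ('c'): no match needed
  Position 5 ('a'): no match needed
  Position 6 ('a'): no match needed
  Position 7 ('c'): no match needed
  Position 8 ('d'): no match needed
  Position 9 ('c'): no match needed
Only matched 1/2 characters => not a subsequence

0


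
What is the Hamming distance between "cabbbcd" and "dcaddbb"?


Comparing "cabbbcd" and "dcaddbb" position by position:
  Position 0: 'c' vs 'd' => differ
  Position 1: 'a' vs 'c' => differ
  Position 2: 'b' vs 'a' => differ
  Position 3: 'b' vs 'd' => differ
  Position 4: 'b' vs 'd' => differ
  Position 5: 'c' vs 'b' => differ
  Position 6: 'd' vs 'b' => differ
Total differences (Hamming distance): 7

7
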